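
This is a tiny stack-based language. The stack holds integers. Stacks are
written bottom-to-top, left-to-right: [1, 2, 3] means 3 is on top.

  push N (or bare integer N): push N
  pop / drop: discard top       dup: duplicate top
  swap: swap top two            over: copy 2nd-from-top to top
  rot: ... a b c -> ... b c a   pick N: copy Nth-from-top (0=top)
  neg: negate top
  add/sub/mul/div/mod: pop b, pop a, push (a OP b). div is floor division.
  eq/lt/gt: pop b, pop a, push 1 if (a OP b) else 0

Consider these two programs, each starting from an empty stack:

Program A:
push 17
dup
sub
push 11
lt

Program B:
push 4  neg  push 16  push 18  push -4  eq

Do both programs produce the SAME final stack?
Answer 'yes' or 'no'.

Program A trace:
  After 'push 17': [17]
  After 'dup': [17, 17]
  After 'sub': [0]
  After 'push 11': [0, 11]
  After 'lt': [1]
Program A final stack: [1]

Program B trace:
  After 'push 4': [4]
  After 'neg': [-4]
  After 'push 16': [-4, 16]
  After 'push 18': [-4, 16, 18]
  After 'push -4': [-4, 16, 18, -4]
  After 'eq': [-4, 16, 0]
Program B final stack: [-4, 16, 0]
Same: no

Answer: no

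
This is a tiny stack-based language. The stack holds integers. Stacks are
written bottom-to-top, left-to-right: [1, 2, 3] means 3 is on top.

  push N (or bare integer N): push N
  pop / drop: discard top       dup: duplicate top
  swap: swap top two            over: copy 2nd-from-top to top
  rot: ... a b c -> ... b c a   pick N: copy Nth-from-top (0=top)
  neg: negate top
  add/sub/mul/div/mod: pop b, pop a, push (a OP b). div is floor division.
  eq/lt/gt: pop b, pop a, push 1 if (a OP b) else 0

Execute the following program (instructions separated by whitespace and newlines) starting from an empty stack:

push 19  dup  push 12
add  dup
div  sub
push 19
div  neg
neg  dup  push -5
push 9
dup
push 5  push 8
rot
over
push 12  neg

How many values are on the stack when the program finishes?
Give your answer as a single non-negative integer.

Answer: 9

Derivation:
After 'push 19': stack = [19] (depth 1)
After 'dup': stack = [19, 19] (depth 2)
After 'push 12': stack = [19, 19, 12] (depth 3)
After 'add': stack = [19, 31] (depth 2)
After 'dup': stack = [19, 31, 31] (depth 3)
After 'div': stack = [19, 1] (depth 2)
After 'sub': stack = [18] (depth 1)
After 'push 19': stack = [18, 19] (depth 2)
After 'div': stack = [0] (depth 1)
After 'neg': stack = [0] (depth 1)
  ...
After 'dup': stack = [0, 0] (depth 2)
After 'push -5': stack = [0, 0, -5] (depth 3)
After 'push 9': stack = [0, 0, -5, 9] (depth 4)
After 'dup': stack = [0, 0, -5, 9, 9] (depth 5)
After 'push 5': stack = [0, 0, -5, 9, 9, 5] (depth 6)
After 'push 8': stack = [0, 0, -5, 9, 9, 5, 8] (depth 7)
After 'rot': stack = [0, 0, -5, 9, 5, 8, 9] (depth 7)
After 'over': stack = [0, 0, -5, 9, 5, 8, 9, 8] (depth 8)
After 'push 12': stack = [0, 0, -5, 9, 5, 8, 9, 8, 12] (depth 9)
After 'neg': stack = [0, 0, -5, 9, 5, 8, 9, 8, -12] (depth 9)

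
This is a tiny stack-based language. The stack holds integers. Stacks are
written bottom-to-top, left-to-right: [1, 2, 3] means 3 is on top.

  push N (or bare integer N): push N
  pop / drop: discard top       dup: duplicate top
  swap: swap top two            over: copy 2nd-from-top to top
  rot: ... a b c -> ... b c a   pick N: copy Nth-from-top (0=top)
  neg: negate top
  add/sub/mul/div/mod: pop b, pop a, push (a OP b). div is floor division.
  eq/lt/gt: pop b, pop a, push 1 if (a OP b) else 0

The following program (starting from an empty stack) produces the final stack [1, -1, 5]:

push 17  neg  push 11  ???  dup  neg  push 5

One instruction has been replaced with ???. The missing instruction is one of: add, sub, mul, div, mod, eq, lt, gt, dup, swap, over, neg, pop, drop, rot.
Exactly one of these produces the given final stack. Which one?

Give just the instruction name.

Stack before ???: [-17, 11]
Stack after ???:  [1]
The instruction that transforms [-17, 11] -> [1] is: lt

Answer: lt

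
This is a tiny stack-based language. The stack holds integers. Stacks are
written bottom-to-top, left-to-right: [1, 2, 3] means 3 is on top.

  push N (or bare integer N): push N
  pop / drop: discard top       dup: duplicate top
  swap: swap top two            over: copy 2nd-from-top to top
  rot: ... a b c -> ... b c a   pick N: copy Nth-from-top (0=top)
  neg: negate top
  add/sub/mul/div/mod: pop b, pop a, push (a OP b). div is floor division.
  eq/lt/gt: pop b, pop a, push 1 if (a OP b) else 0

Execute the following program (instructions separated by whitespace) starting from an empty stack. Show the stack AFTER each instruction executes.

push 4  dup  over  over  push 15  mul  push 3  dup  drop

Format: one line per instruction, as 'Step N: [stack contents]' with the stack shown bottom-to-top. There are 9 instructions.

Step 1: [4]
Step 2: [4, 4]
Step 3: [4, 4, 4]
Step 4: [4, 4, 4, 4]
Step 5: [4, 4, 4, 4, 15]
Step 6: [4, 4, 4, 60]
Step 7: [4, 4, 4, 60, 3]
Step 8: [4, 4, 4, 60, 3, 3]
Step 9: [4, 4, 4, 60, 3]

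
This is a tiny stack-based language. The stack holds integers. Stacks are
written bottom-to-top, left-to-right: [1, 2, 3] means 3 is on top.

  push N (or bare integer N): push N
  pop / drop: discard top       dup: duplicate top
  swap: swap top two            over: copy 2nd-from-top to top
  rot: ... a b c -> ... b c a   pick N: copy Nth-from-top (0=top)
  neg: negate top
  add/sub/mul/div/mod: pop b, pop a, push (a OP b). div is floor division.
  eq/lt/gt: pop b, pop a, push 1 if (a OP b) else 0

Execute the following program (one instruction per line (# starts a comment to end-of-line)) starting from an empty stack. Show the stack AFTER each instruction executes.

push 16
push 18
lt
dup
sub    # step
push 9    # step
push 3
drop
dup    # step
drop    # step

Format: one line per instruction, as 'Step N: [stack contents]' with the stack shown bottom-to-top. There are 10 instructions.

Step 1: [16]
Step 2: [16, 18]
Step 3: [1]
Step 4: [1, 1]
Step 5: [0]
Step 6: [0, 9]
Step 7: [0, 9, 3]
Step 8: [0, 9]
Step 9: [0, 9, 9]
Step 10: [0, 9]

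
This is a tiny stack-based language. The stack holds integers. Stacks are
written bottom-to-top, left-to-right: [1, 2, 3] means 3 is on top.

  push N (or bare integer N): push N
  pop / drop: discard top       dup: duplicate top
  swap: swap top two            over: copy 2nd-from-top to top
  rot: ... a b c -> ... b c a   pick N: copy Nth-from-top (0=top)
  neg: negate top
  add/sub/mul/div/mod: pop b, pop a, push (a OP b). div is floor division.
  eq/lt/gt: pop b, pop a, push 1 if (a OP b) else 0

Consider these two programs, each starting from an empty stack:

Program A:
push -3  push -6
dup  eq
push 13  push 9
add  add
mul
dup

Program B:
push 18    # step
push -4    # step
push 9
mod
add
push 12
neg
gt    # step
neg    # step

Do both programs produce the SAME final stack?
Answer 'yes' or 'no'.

Program A trace:
  After 'push -3': [-3]
  After 'push -6': [-3, -6]
  After 'dup': [-3, -6, -6]
  After 'eq': [-3, 1]
  After 'push 13': [-3, 1, 13]
  After 'push 9': [-3, 1, 13, 9]
  After 'add': [-3, 1, 22]
  After 'add': [-3, 23]
  After 'mul': [-69]
  After 'dup': [-69, -69]
Program A final stack: [-69, -69]

Program B trace:
  After 'push 18': [18]
  After 'push -4': [18, -4]
  After 'push 9': [18, -4, 9]
  After 'mod': [18, 5]
  After 'add': [23]
  After 'push 12': [23, 12]
  After 'neg': [23, -12]
  After 'gt': [1]
  After 'neg': [-1]
Program B final stack: [-1]
Same: no

Answer: no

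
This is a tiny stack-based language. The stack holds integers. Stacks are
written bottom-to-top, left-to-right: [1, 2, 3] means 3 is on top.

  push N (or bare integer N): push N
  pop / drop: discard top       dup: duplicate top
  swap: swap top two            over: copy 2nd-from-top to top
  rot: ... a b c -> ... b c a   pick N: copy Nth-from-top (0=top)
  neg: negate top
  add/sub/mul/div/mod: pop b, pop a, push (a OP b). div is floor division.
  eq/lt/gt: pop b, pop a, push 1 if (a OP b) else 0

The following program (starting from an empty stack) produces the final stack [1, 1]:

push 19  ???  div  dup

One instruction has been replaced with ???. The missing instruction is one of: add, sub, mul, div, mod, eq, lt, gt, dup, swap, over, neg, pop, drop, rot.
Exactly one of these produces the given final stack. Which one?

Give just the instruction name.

Answer: dup

Derivation:
Stack before ???: [19]
Stack after ???:  [19, 19]
The instruction that transforms [19] -> [19, 19] is: dup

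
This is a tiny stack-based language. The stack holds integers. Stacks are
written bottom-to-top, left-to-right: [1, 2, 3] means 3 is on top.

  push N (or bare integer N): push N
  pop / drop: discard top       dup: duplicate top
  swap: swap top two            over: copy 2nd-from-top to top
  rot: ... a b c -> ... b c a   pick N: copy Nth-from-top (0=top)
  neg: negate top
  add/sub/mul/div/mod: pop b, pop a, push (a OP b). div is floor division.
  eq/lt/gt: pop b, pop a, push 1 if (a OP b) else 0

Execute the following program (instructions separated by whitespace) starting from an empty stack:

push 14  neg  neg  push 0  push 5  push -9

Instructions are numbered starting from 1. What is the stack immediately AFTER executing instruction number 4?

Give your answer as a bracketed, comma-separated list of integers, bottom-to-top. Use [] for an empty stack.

Answer: [14, 0]

Derivation:
Step 1 ('push 14'): [14]
Step 2 ('neg'): [-14]
Step 3 ('neg'): [14]
Step 4 ('push 0'): [14, 0]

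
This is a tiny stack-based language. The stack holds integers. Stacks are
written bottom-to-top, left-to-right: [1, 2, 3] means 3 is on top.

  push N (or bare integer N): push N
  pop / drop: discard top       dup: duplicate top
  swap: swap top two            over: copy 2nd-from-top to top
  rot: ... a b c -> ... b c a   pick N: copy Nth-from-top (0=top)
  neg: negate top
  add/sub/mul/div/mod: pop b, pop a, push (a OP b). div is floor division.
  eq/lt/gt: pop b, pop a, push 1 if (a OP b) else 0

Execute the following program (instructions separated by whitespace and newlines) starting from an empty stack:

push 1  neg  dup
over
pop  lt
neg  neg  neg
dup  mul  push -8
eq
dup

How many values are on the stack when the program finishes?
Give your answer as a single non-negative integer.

Answer: 2

Derivation:
After 'push 1': stack = [1] (depth 1)
After 'neg': stack = [-1] (depth 1)
After 'dup': stack = [-1, -1] (depth 2)
After 'over': stack = [-1, -1, -1] (depth 3)
After 'pop': stack = [-1, -1] (depth 2)
After 'lt': stack = [0] (depth 1)
After 'neg': stack = [0] (depth 1)
After 'neg': stack = [0] (depth 1)
After 'neg': stack = [0] (depth 1)
After 'dup': stack = [0, 0] (depth 2)
After 'mul': stack = [0] (depth 1)
After 'push -8': stack = [0, -8] (depth 2)
After 'eq': stack = [0] (depth 1)
After 'dup': stack = [0, 0] (depth 2)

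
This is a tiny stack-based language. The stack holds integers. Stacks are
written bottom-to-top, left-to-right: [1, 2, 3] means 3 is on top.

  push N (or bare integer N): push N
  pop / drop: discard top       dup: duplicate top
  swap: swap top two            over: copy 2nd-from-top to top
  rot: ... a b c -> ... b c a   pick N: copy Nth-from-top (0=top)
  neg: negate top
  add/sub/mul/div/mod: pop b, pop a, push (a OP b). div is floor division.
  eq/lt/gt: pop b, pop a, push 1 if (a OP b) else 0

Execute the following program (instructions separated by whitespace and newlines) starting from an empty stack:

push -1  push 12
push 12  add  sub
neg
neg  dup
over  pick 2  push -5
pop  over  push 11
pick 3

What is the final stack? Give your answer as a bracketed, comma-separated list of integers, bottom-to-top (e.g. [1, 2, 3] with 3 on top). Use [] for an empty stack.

After 'push -1': [-1]
After 'push 12': [-1, 12]
After 'push 12': [-1, 12, 12]
After 'add': [-1, 24]
After 'sub': [-25]
After 'neg': [25]
After 'neg': [-25]
After 'dup': [-25, -25]
After 'over': [-25, -25, -25]
After 'pick 2': [-25, -25, -25, -25]
After 'push -5': [-25, -25, -25, -25, -5]
After 'pop': [-25, -25, -25, -25]
After 'over': [-25, -25, -25, -25, -25]
After 'push 11': [-25, -25, -25, -25, -25, 11]
After 'pick 3': [-25, -25, -25, -25, -25, 11, -25]

Answer: [-25, -25, -25, -25, -25, 11, -25]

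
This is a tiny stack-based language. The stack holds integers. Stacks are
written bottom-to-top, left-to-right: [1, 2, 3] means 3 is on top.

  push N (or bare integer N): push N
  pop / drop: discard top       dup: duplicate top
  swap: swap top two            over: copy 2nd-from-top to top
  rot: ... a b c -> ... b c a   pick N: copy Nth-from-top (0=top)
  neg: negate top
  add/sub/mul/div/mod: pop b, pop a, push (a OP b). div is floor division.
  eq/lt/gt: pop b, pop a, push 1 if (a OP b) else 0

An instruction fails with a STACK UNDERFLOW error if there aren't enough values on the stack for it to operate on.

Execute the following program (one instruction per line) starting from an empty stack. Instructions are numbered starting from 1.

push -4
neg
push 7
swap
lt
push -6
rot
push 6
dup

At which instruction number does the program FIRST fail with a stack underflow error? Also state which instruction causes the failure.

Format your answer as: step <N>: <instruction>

Answer: step 7: rot

Derivation:
Step 1 ('push -4'): stack = [-4], depth = 1
Step 2 ('neg'): stack = [4], depth = 1
Step 3 ('push 7'): stack = [4, 7], depth = 2
Step 4 ('swap'): stack = [7, 4], depth = 2
Step 5 ('lt'): stack = [0], depth = 1
Step 6 ('push -6'): stack = [0, -6], depth = 2
Step 7 ('rot'): needs 3 value(s) but depth is 2 — STACK UNDERFLOW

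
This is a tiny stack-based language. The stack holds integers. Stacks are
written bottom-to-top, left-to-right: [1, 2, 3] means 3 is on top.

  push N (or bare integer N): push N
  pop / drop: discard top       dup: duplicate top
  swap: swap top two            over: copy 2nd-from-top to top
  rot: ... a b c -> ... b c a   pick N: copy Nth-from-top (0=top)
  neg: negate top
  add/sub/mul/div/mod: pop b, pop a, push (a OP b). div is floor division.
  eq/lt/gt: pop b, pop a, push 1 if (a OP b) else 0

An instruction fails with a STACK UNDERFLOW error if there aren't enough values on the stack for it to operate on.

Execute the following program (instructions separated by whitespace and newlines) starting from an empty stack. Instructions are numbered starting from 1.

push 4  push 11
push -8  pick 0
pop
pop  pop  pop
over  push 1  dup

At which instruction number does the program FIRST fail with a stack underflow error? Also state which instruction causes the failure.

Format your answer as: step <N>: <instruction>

Answer: step 9: over

Derivation:
Step 1 ('push 4'): stack = [4], depth = 1
Step 2 ('push 11'): stack = [4, 11], depth = 2
Step 3 ('push -8'): stack = [4, 11, -8], depth = 3
Step 4 ('pick 0'): stack = [4, 11, -8, -8], depth = 4
Step 5 ('pop'): stack = [4, 11, -8], depth = 3
Step 6 ('pop'): stack = [4, 11], depth = 2
Step 7 ('pop'): stack = [4], depth = 1
Step 8 ('pop'): stack = [], depth = 0
Step 9 ('over'): needs 2 value(s) but depth is 0 — STACK UNDERFLOW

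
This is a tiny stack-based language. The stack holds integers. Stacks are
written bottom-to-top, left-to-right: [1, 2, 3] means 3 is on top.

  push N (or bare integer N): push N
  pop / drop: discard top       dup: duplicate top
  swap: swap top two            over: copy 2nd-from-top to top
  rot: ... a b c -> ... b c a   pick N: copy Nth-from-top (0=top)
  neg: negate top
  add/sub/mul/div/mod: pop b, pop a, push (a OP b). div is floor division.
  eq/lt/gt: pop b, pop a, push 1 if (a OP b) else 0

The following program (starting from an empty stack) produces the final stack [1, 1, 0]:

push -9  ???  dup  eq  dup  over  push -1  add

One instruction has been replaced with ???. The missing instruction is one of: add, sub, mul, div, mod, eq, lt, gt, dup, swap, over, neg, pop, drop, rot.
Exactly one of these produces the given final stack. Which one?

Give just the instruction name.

Stack before ???: [-9]
Stack after ???:  [9]
The instruction that transforms [-9] -> [9] is: neg

Answer: neg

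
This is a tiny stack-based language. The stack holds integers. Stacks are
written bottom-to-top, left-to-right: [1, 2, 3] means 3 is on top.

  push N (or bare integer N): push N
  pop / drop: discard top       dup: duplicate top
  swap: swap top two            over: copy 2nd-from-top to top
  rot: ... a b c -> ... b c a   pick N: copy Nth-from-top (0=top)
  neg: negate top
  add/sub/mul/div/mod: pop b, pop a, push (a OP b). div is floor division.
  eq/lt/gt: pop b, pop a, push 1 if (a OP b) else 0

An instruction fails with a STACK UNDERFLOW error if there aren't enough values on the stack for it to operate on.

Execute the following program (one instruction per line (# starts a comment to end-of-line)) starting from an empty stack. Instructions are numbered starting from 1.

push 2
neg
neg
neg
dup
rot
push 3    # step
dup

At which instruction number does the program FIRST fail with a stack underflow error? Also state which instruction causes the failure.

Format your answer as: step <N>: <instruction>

Answer: step 6: rot

Derivation:
Step 1 ('push 2'): stack = [2], depth = 1
Step 2 ('neg'): stack = [-2], depth = 1
Step 3 ('neg'): stack = [2], depth = 1
Step 4 ('neg'): stack = [-2], depth = 1
Step 5 ('dup'): stack = [-2, -2], depth = 2
Step 6 ('rot'): needs 3 value(s) but depth is 2 — STACK UNDERFLOW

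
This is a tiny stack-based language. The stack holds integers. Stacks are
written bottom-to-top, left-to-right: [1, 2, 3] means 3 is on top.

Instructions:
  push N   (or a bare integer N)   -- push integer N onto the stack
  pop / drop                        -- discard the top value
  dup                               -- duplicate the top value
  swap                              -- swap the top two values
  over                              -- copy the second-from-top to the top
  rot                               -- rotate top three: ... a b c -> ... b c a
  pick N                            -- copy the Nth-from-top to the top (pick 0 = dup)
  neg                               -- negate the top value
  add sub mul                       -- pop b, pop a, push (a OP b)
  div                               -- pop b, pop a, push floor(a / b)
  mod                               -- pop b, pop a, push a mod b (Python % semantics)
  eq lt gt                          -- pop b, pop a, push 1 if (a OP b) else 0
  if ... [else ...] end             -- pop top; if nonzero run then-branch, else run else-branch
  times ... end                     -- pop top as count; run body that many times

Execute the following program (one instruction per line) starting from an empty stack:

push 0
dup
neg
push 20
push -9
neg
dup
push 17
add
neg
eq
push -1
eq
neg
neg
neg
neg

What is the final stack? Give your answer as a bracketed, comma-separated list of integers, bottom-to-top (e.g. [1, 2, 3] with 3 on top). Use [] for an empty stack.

After 'push 0': [0]
After 'dup': [0, 0]
After 'neg': [0, 0]
After 'push 20': [0, 0, 20]
After 'push -9': [0, 0, 20, -9]
After 'neg': [0, 0, 20, 9]
After 'dup': [0, 0, 20, 9, 9]
After 'push 17': [0, 0, 20, 9, 9, 17]
After 'add': [0, 0, 20, 9, 26]
After 'neg': [0, 0, 20, 9, -26]
After 'eq': [0, 0, 20, 0]
After 'push -1': [0, 0, 20, 0, -1]
After 'eq': [0, 0, 20, 0]
After 'neg': [0, 0, 20, 0]
After 'neg': [0, 0, 20, 0]
After 'neg': [0, 0, 20, 0]
After 'neg': [0, 0, 20, 0]

Answer: [0, 0, 20, 0]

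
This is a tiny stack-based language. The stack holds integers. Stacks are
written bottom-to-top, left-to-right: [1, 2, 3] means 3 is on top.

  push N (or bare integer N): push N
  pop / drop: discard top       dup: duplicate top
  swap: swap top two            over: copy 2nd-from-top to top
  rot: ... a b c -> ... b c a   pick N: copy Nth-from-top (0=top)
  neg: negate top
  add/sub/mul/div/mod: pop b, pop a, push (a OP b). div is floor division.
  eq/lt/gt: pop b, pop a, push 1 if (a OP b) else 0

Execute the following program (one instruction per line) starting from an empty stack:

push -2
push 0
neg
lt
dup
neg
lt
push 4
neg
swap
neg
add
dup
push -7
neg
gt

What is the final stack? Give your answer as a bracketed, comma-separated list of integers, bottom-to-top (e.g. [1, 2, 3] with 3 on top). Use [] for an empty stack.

Answer: [-4, 0]

Derivation:
After 'push -2': [-2]
After 'push 0': [-2, 0]
After 'neg': [-2, 0]
After 'lt': [1]
After 'dup': [1, 1]
After 'neg': [1, -1]
After 'lt': [0]
After 'push 4': [0, 4]
After 'neg': [0, -4]
After 'swap': [-4, 0]
After 'neg': [-4, 0]
After 'add': [-4]
After 'dup': [-4, -4]
After 'push -7': [-4, -4, -7]
After 'neg': [-4, -4, 7]
After 'gt': [-4, 0]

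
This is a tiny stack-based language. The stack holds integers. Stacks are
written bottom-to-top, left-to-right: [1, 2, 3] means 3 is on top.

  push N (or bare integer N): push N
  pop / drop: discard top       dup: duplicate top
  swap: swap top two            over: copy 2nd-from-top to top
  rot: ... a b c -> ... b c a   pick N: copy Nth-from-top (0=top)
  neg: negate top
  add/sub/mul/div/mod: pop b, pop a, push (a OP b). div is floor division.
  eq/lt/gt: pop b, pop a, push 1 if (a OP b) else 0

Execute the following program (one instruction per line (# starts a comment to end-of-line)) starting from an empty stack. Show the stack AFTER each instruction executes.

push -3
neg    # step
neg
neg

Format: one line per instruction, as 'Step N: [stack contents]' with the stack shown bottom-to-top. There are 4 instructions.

Step 1: [-3]
Step 2: [3]
Step 3: [-3]
Step 4: [3]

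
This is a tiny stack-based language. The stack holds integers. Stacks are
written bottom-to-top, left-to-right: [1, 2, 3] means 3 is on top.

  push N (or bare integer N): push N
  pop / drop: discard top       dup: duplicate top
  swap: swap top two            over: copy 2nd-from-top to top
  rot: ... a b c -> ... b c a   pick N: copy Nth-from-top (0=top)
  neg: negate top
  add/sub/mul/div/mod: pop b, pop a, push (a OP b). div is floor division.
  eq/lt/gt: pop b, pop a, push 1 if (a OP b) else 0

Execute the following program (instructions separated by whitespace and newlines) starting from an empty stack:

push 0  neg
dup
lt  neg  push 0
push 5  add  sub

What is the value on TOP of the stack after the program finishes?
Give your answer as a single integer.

Answer: -5

Derivation:
After 'push 0': [0]
After 'neg': [0]
After 'dup': [0, 0]
After 'lt': [0]
After 'neg': [0]
After 'push 0': [0, 0]
After 'push 5': [0, 0, 5]
After 'add': [0, 5]
After 'sub': [-5]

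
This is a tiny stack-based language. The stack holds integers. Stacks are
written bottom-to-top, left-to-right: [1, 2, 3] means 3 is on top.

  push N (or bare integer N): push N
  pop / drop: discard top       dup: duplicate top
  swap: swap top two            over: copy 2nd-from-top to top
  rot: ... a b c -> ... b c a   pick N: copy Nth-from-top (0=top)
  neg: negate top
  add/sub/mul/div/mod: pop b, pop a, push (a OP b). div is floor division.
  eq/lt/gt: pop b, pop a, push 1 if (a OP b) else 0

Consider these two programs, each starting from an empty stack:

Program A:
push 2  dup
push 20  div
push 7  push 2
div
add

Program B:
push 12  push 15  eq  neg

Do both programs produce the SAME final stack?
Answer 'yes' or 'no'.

Answer: no

Derivation:
Program A trace:
  After 'push 2': [2]
  After 'dup': [2, 2]
  After 'push 20': [2, 2, 20]
  After 'div': [2, 0]
  After 'push 7': [2, 0, 7]
  After 'push 2': [2, 0, 7, 2]
  After 'div': [2, 0, 3]
  After 'add': [2, 3]
Program A final stack: [2, 3]

Program B trace:
  After 'push 12': [12]
  After 'push 15': [12, 15]
  After 'eq': [0]
  After 'neg': [0]
Program B final stack: [0]
Same: no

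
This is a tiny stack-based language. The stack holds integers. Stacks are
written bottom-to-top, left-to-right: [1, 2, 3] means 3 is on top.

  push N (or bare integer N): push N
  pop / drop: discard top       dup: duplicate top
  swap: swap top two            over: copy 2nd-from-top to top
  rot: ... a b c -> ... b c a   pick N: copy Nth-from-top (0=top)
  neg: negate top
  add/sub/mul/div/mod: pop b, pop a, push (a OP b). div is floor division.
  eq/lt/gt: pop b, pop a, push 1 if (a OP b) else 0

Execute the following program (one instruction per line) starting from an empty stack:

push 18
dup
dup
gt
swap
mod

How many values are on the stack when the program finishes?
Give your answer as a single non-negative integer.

After 'push 18': stack = [18] (depth 1)
After 'dup': stack = [18, 18] (depth 2)
After 'dup': stack = [18, 18, 18] (depth 3)
After 'gt': stack = [18, 0] (depth 2)
After 'swap': stack = [0, 18] (depth 2)
After 'mod': stack = [0] (depth 1)

Answer: 1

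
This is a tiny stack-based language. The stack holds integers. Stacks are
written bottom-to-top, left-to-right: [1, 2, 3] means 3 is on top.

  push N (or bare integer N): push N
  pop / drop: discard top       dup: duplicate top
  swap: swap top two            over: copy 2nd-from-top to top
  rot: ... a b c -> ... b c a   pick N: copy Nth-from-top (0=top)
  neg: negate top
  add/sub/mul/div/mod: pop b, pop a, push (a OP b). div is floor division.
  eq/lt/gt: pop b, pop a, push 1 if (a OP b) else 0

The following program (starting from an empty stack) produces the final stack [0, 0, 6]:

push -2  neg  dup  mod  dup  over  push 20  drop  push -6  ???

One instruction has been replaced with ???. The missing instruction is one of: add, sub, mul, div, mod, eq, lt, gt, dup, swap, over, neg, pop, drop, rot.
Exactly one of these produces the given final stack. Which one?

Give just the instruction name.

Stack before ???: [0, 0, 0, -6]
Stack after ???:  [0, 0, 6]
The instruction that transforms [0, 0, 0, -6] -> [0, 0, 6] is: sub

Answer: sub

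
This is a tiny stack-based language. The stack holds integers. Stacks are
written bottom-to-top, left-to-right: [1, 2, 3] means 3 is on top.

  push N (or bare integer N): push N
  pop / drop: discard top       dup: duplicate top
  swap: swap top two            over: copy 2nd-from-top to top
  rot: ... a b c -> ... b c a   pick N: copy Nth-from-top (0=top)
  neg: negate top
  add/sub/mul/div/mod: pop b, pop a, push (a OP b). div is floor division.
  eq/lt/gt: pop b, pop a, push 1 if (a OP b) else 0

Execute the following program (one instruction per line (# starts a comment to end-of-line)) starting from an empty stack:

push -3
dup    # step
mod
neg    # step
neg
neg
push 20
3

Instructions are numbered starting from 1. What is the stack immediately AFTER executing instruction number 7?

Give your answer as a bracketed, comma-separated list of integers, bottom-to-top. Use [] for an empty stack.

Answer: [0, 20]

Derivation:
Step 1 ('push -3'): [-3]
Step 2 ('dup'): [-3, -3]
Step 3 ('mod'): [0]
Step 4 ('neg'): [0]
Step 5 ('neg'): [0]
Step 6 ('neg'): [0]
Step 7 ('push 20'): [0, 20]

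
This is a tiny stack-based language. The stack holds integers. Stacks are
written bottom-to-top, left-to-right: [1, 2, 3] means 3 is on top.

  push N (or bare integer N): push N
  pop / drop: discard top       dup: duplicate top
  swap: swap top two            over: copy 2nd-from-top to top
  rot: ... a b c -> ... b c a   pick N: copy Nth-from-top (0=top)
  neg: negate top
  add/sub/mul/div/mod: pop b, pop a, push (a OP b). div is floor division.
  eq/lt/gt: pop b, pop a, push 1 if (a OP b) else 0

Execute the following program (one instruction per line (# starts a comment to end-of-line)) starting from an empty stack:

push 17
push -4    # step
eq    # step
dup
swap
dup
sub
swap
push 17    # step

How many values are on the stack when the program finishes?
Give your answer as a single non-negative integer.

After 'push 17': stack = [17] (depth 1)
After 'push -4': stack = [17, -4] (depth 2)
After 'eq': stack = [0] (depth 1)
After 'dup': stack = [0, 0] (depth 2)
After 'swap': stack = [0, 0] (depth 2)
After 'dup': stack = [0, 0, 0] (depth 3)
After 'sub': stack = [0, 0] (depth 2)
After 'swap': stack = [0, 0] (depth 2)
After 'push 17': stack = [0, 0, 17] (depth 3)

Answer: 3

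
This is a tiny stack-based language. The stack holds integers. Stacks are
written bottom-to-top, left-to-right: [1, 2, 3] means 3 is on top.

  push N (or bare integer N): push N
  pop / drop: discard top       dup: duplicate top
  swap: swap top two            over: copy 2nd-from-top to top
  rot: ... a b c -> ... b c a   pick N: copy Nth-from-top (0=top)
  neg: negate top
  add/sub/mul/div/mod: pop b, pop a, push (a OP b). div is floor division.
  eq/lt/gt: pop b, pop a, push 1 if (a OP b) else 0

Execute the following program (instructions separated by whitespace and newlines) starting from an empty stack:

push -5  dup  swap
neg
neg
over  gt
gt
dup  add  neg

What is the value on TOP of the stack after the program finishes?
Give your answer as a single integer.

After 'push -5': [-5]
After 'dup': [-5, -5]
After 'swap': [-5, -5]
After 'neg': [-5, 5]
After 'neg': [-5, -5]
After 'over': [-5, -5, -5]
After 'gt': [-5, 0]
After 'gt': [0]
After 'dup': [0, 0]
After 'add': [0]
After 'neg': [0]

Answer: 0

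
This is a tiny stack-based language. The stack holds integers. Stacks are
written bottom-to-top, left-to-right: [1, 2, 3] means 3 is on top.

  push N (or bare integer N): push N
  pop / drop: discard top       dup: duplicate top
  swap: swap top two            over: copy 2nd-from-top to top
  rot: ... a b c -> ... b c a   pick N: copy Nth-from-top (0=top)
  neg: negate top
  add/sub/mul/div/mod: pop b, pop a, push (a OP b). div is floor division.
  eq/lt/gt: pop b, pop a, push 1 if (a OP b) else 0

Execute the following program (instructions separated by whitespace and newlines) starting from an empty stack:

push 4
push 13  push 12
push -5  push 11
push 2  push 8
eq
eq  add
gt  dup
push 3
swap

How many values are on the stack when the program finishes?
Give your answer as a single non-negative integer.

Answer: 5

Derivation:
After 'push 4': stack = [4] (depth 1)
After 'push 13': stack = [4, 13] (depth 2)
After 'push 12': stack = [4, 13, 12] (depth 3)
After 'push -5': stack = [4, 13, 12, -5] (depth 4)
After 'push 11': stack = [4, 13, 12, -5, 11] (depth 5)
After 'push 2': stack = [4, 13, 12, -5, 11, 2] (depth 6)
After 'push 8': stack = [4, 13, 12, -5, 11, 2, 8] (depth 7)
After 'eq': stack = [4, 13, 12, -5, 11, 0] (depth 6)
After 'eq': stack = [4, 13, 12, -5, 0] (depth 5)
After 'add': stack = [4, 13, 12, -5] (depth 4)
After 'gt': stack = [4, 13, 1] (depth 3)
After 'dup': stack = [4, 13, 1, 1] (depth 4)
After 'push 3': stack = [4, 13, 1, 1, 3] (depth 5)
After 'swap': stack = [4, 13, 1, 3, 1] (depth 5)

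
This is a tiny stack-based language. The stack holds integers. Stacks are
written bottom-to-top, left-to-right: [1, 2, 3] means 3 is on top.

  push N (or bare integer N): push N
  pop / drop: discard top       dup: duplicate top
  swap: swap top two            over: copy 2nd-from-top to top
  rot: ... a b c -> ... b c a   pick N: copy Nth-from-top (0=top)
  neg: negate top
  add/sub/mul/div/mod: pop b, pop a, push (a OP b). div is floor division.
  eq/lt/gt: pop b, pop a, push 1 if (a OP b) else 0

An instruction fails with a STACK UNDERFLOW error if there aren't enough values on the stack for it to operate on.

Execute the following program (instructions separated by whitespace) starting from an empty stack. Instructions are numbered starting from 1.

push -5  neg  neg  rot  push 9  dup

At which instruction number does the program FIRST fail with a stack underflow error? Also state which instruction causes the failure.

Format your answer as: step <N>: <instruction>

Step 1 ('push -5'): stack = [-5], depth = 1
Step 2 ('neg'): stack = [5], depth = 1
Step 3 ('neg'): stack = [-5], depth = 1
Step 4 ('rot'): needs 3 value(s) but depth is 1 — STACK UNDERFLOW

Answer: step 4: rot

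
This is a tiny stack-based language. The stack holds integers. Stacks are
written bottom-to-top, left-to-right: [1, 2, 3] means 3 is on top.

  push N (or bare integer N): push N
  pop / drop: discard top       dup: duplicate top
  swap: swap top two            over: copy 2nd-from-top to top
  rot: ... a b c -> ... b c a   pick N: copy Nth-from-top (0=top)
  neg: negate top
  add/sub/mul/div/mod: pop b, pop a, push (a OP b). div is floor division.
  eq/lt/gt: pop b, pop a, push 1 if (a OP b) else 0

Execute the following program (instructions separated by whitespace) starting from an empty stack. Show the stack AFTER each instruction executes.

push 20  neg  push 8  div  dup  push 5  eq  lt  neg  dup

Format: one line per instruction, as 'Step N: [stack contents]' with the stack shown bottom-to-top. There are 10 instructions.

Step 1: [20]
Step 2: [-20]
Step 3: [-20, 8]
Step 4: [-3]
Step 5: [-3, -3]
Step 6: [-3, -3, 5]
Step 7: [-3, 0]
Step 8: [1]
Step 9: [-1]
Step 10: [-1, -1]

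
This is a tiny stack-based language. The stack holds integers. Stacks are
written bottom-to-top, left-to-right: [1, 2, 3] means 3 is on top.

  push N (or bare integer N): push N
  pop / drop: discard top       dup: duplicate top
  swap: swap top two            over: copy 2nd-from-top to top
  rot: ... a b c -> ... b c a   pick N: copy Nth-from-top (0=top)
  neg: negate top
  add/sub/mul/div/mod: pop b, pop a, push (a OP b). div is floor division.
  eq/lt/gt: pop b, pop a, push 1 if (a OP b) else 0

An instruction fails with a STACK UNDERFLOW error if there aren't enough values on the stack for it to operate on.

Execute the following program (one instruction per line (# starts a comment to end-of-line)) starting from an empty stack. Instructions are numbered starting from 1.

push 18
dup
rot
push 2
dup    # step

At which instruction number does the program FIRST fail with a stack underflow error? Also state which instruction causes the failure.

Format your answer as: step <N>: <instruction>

Step 1 ('push 18'): stack = [18], depth = 1
Step 2 ('dup'): stack = [18, 18], depth = 2
Step 3 ('rot'): needs 3 value(s) but depth is 2 — STACK UNDERFLOW

Answer: step 3: rot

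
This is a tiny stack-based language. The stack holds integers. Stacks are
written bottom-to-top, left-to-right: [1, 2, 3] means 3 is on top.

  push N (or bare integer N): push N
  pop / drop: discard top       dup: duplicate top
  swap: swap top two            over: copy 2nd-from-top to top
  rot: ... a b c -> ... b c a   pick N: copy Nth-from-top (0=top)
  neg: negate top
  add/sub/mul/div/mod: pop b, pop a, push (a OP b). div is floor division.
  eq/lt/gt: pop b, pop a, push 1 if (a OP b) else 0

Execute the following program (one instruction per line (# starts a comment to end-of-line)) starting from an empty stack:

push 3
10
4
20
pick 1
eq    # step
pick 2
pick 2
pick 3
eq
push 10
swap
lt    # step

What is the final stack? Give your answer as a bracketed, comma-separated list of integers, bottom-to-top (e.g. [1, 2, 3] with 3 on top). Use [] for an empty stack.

Answer: [3, 10, 4, 0, 10, 0]

Derivation:
After 'push 3': [3]
After 'push 10': [3, 10]
After 'push 4': [3, 10, 4]
After 'push 20': [3, 10, 4, 20]
After 'pick 1': [3, 10, 4, 20, 4]
After 'eq': [3, 10, 4, 0]
After 'pick 2': [3, 10, 4, 0, 10]
After 'pick 2': [3, 10, 4, 0, 10, 4]
After 'pick 3': [3, 10, 4, 0, 10, 4, 4]
After 'eq': [3, 10, 4, 0, 10, 1]
After 'push 10': [3, 10, 4, 0, 10, 1, 10]
After 'swap': [3, 10, 4, 0, 10, 10, 1]
After 'lt': [3, 10, 4, 0, 10, 0]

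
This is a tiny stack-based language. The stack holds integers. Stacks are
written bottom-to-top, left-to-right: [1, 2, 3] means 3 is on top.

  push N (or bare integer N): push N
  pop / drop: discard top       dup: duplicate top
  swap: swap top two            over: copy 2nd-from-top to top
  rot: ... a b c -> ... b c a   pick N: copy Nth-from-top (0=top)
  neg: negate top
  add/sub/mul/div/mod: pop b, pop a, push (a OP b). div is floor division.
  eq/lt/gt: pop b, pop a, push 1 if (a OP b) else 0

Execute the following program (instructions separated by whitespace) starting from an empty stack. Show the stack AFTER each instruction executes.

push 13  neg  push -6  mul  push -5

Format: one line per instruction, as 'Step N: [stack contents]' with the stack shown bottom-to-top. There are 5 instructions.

Step 1: [13]
Step 2: [-13]
Step 3: [-13, -6]
Step 4: [78]
Step 5: [78, -5]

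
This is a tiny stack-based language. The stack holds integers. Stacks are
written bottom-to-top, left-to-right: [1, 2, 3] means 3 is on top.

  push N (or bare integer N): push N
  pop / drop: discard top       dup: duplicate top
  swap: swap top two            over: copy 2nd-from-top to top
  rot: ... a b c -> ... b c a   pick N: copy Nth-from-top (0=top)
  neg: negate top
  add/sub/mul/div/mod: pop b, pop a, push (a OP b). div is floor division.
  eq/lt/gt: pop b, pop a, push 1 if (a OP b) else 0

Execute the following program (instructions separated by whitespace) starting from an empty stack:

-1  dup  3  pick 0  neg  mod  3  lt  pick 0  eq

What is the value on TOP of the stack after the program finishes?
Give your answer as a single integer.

After 'push -1': [-1]
After 'dup': [-1, -1]
After 'push 3': [-1, -1, 3]
After 'pick 0': [-1, -1, 3, 3]
After 'neg': [-1, -1, 3, -3]
After 'mod': [-1, -1, 0]
After 'push 3': [-1, -1, 0, 3]
After 'lt': [-1, -1, 1]
After 'pick 0': [-1, -1, 1, 1]
After 'eq': [-1, -1, 1]

Answer: 1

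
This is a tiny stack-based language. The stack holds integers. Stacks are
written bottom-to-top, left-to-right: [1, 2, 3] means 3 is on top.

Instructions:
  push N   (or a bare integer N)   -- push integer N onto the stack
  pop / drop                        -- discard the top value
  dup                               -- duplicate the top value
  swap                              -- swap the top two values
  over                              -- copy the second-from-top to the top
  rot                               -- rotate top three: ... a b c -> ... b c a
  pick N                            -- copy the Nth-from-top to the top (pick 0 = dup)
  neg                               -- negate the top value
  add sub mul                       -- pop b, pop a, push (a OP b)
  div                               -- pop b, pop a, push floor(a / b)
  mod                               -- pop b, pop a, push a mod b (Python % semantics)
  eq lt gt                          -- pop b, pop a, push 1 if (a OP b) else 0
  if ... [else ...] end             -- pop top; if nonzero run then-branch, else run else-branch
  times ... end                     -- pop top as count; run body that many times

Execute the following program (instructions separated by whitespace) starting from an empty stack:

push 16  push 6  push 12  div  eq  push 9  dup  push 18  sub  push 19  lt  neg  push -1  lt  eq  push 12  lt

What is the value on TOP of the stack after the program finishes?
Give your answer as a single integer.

After 'push 16': [16]
After 'push 6': [16, 6]
After 'push 12': [16, 6, 12]
After 'div': [16, 0]
After 'eq': [0]
After 'push 9': [0, 9]
After 'dup': [0, 9, 9]
After 'push 18': [0, 9, 9, 18]
After 'sub': [0, 9, -9]
After 'push 19': [0, 9, -9, 19]
After 'lt': [0, 9, 1]
After 'neg': [0, 9, -1]
After 'push -1': [0, 9, -1, -1]
After 'lt': [0, 9, 0]
After 'eq': [0, 0]
After 'push 12': [0, 0, 12]
After 'lt': [0, 1]

Answer: 1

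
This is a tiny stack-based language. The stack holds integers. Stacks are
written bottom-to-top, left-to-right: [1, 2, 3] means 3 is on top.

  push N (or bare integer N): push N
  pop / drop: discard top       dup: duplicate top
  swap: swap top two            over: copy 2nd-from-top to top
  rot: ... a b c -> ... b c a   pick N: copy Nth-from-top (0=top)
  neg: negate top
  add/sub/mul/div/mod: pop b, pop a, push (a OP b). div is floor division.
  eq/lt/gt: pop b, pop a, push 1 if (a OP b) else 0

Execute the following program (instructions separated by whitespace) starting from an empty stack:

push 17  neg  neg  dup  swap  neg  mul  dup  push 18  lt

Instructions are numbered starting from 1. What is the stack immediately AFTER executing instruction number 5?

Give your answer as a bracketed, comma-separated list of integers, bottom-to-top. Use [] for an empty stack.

Step 1 ('push 17'): [17]
Step 2 ('neg'): [-17]
Step 3 ('neg'): [17]
Step 4 ('dup'): [17, 17]
Step 5 ('swap'): [17, 17]

Answer: [17, 17]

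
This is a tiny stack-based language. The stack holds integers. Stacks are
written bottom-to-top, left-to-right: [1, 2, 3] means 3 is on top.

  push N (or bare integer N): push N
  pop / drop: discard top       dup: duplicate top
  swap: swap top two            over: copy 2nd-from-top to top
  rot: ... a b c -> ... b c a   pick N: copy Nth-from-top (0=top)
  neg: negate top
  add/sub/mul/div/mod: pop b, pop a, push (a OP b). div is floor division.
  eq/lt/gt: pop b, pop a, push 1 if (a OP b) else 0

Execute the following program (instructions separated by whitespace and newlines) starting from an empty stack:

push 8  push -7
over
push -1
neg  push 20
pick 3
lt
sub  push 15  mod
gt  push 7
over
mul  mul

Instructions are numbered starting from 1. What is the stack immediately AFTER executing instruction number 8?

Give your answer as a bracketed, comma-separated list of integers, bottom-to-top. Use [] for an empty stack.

Answer: [8, -7, 8, 1, 0]

Derivation:
Step 1 ('push 8'): [8]
Step 2 ('push -7'): [8, -7]
Step 3 ('over'): [8, -7, 8]
Step 4 ('push -1'): [8, -7, 8, -1]
Step 5 ('neg'): [8, -7, 8, 1]
Step 6 ('push 20'): [8, -7, 8, 1, 20]
Step 7 ('pick 3'): [8, -7, 8, 1, 20, -7]
Step 8 ('lt'): [8, -7, 8, 1, 0]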